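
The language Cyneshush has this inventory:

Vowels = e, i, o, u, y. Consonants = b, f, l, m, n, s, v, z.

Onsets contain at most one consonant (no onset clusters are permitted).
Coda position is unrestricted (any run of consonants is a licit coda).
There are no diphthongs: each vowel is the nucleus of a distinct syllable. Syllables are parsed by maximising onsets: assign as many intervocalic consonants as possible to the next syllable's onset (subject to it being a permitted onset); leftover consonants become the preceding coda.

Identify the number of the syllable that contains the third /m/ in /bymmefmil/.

Vowels present: y, e, i; each is a nucleus, giving 3 syllables.
σ1/σ2 boundary: /mm/; trying suffixes from longest down, /m/ is the first permitted one, so coda /m/ | onset /m/.
σ2/σ3 boundary: /fm/; trying suffixes from longest down, /m/ is the first permitted one, so coda /f/ | onset /m/.
So the parse is bym.mef.mil.
The third /m/ is in the onset of syllable 3 (/mil/).

3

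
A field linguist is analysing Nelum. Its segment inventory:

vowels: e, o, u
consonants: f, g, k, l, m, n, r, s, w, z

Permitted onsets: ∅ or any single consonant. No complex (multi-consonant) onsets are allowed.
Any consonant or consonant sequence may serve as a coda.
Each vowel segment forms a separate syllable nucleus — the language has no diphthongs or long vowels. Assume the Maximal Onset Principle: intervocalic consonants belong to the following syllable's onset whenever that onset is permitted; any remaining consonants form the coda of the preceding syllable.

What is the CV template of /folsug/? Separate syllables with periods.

CVC.CVC

Nuclei (vowels): o, u → 2 syllables.
σ1/σ2 boundary: /ls/; trying suffixes from longest down, /s/ is the first permitted one, so coda /l/ | onset /s/.
Putting it together: fol.sug.
Mapping each syllable to C/V: /fol/ → CVC, /sug/ → CVC.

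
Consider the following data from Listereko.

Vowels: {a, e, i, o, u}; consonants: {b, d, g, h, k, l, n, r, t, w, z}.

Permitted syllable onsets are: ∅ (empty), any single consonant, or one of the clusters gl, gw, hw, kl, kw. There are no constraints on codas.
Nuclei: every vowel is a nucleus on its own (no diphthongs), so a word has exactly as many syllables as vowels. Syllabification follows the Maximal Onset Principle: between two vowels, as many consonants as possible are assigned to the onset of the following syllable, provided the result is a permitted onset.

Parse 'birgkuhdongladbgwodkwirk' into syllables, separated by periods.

birg.kuh.don.gladb.gwod.kwirk

The vowels are i, u, o, a, o, i — 6 nuclei, so 6 syllables.
σ1/σ2 boundary: /rgk/; trying suffixes from longest down, /k/ is the first permitted one, so coda /rg/ | onset /k/.
σ2/σ3 boundary: /hd/ — longest licit onset from the right is /d/, leaving /h/ as coda.
σ3/σ4 boundary: /ngl/ — longest licit onset from the right is /gl/, leaving /n/ as coda.
σ4/σ5 boundary: /dbgw/ — longest licit onset from the right is /gw/, leaving /db/ as coda.
σ5/σ6 boundary: /dkw/ — longest licit onset from the right is /kw/, leaving /d/ as coda.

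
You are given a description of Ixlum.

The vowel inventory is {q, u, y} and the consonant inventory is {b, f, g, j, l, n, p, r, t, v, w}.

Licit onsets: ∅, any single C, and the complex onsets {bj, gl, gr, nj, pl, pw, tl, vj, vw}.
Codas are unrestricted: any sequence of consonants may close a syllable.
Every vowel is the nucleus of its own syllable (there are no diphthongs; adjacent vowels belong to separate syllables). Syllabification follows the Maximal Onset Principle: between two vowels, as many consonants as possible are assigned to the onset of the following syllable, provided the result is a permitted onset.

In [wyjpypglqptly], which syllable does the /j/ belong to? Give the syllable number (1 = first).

Nuclei (vowels): y, y, q, y → 4 syllables.
/y…y/ gap (V1→V2): /jp/; trying suffixes from longest down, /p/ is the first permitted one, so coda /j/ | onset /p/.
/y…q/ gap (V2→V3): /pgl/; trying suffixes from longest down, /gl/ is the first permitted one, so coda /p/ | onset /gl/.
/q…y/ gap (V3→V4): /ptl/ — longest licit onset from the right is /tl/, leaving /p/ as coda.
So the parse is wyj.pyp.glqp.tly.
The /j/ is in the coda of syllable 1 (/wyj/).

1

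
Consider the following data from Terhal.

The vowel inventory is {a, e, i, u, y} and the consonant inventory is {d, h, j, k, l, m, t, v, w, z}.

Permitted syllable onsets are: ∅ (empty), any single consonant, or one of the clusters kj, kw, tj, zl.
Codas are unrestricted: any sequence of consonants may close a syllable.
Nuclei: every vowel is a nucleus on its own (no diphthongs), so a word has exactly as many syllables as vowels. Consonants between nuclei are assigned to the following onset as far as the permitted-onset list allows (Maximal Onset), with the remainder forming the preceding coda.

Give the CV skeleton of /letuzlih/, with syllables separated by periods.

Nuclei (vowels): e, u, i → 3 syllables.
σ1/σ2 boundary: /t/ → onset of the next syllable (single consonants are always licit onsets).
σ2/σ3 boundary: /zl/ — entire cluster is a permitted onset → onset /zl/, coda ∅.
Putting it together: le.tu.zlih.
Mapping each syllable to C/V: /le/ → CV, /tu/ → CV, /zlih/ → CCVC.

CV.CV.CCVC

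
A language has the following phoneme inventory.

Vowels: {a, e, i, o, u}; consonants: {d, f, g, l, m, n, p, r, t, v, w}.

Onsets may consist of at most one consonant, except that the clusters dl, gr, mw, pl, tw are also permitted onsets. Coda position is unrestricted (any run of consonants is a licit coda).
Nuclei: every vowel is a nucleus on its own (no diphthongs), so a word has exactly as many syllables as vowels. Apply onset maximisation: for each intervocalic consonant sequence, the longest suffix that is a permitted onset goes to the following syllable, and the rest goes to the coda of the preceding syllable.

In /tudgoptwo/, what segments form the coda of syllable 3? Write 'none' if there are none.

none

Vowels present: u, o, o; each is a nucleus, giving 3 syllables.
Between /u/ (V1) and /o/ (V2): cluster /dg/ — the longest permitted-onset suffix is /g/; onset = /g/, preceding coda = /d/.
Between /o/ (V2) and /o/ (V3): /ptw/ splits as /p/ + /tw/ (/tw/ is the longest suffix that is a licit onset).
So the parse is tud.gop.two.
Syllable 3 is /two/: onset /tw/, nucleus /o/, coda ∅.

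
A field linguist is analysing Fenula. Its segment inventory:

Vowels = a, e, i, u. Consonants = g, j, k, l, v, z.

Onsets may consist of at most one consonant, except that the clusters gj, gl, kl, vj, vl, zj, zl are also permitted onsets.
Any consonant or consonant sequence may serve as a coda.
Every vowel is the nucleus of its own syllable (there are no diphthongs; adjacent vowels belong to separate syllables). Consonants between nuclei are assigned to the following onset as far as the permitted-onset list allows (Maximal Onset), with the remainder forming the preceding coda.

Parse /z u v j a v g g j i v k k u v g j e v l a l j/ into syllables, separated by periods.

Nuclei (vowels): u, a, i, u, e, a → 6 syllables.
/u…a/ gap (V1→V2): /vj/ — entire cluster is a permitted onset → onset /vj/, coda ∅.
/a…i/ gap (V2→V3): /vggj/ — longest licit onset from the right is /gj/, leaving /vg/ as coda.
/i…u/ gap (V3→V4): /vkk/; trying suffixes from longest down, /k/ is the first permitted one, so coda /vk/ | onset /k/.
/u…e/ gap (V4→V5): /vgj/ — longest licit onset from the right is /gj/, leaving /v/ as coda.
/e…a/ gap (V5→V6): /vl/ is a licit onset in full, so it all attaches to the next syllable.

zu.vjavg.gjivk.kuv.gje.vlalj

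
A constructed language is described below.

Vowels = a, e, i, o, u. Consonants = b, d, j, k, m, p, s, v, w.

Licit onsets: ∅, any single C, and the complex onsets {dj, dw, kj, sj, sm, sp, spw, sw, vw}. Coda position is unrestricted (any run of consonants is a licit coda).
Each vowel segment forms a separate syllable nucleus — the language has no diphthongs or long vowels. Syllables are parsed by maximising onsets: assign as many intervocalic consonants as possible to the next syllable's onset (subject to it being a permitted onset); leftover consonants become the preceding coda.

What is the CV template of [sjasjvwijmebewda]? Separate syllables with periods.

CCVCC.CCVC.CV.CVC.CV

Vowels present: a, i, e, e, a; each is a nucleus, giving 5 syllables.
Between /a/ (V1) and /i/ (V2): cluster /sjvw/ — the longest permitted-onset suffix is /vw/; onset = /vw/, preceding coda = /sj/.
Between /i/ (V2) and /e/ (V3): /jm/ splits as /j/ + /m/ (/m/ is the longest suffix that is a licit onset).
Between /e/ (V3) and /e/ (V4): /b/ → onset of the next syllable (single consonants are always licit onsets).
Between /e/ (V4) and /a/ (V5): cluster /wd/ — the longest permitted-onset suffix is /d/; onset = /d/, preceding coda = /w/.
So the parse is sjasj.vwij.me.bew.da.
Mapping each syllable to C/V: /sjasj/ → CCVCC, /vwij/ → CCVC, /me/ → CV, /bew/ → CVC, /da/ → CV.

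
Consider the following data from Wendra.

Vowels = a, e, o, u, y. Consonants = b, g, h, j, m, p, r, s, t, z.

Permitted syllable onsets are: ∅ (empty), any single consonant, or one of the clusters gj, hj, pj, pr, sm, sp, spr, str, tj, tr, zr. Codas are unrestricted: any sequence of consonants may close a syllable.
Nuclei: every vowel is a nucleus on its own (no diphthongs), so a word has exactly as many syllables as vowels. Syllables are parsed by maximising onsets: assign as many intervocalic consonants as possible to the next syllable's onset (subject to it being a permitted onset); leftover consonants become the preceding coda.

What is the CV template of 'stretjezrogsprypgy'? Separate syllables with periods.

The vowels are e, e, o, y, y — 5 nuclei, so 5 syllables.
/e…e/ gap (V1→V2): /tj/ is a licit onset in full, so it all attaches to the next syllable.
/e…o/ gap (V2→V3): /zr/ — entire cluster is a permitted onset → onset /zr/, coda ∅.
/o…y/ gap (V3→V4): cluster /gspr/ — the longest permitted-onset suffix is /spr/; onset = /spr/, preceding coda = /g/.
/y…y/ gap (V4→V5): cluster /pg/ — the longest permitted-onset suffix is /g/; onset = /g/, preceding coda = /p/.
Putting it together: stre.tje.zrog.spryp.gy.
Mapping each syllable to C/V: /stre/ → CCCV, /tje/ → CCV, /zrog/ → CCVC, /spryp/ → CCCVC, /gy/ → CV.

CCCV.CCV.CCVC.CCCVC.CV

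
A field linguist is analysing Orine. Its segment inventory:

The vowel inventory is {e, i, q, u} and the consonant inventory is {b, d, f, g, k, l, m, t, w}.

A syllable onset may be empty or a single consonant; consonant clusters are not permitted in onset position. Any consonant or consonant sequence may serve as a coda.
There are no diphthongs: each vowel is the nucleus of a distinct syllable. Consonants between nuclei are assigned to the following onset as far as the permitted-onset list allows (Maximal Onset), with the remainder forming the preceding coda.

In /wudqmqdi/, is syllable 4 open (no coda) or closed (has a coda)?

The vowels are u, q, q, i — 4 nuclei, so 4 syllables.
σ1/σ2 boundary: /d/ is a single consonant, so it becomes the next onset.
σ2/σ3 boundary: just /m/ — single C goes to the following onset.
σ3/σ4 boundary: just /d/ — single C goes to the following onset.
So the parse is wu.dq.mq.di.
Syllable 4 is /di/; it ends in its nucleus with no coda, so it is open.

open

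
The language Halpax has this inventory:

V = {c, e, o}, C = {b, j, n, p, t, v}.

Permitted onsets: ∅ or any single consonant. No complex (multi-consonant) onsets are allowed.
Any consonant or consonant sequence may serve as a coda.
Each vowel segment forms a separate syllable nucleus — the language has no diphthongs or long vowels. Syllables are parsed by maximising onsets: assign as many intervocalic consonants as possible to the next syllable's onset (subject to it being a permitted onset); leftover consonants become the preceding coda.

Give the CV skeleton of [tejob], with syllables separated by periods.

CV.CVC

Nuclei (vowels): e, o → 2 syllables.
σ1/σ2 boundary: /j/ → onset of the next syllable (single consonants are always licit onsets).
Syllabification: te.job.
Mapping each syllable to C/V: /te/ → CV, /job/ → CVC.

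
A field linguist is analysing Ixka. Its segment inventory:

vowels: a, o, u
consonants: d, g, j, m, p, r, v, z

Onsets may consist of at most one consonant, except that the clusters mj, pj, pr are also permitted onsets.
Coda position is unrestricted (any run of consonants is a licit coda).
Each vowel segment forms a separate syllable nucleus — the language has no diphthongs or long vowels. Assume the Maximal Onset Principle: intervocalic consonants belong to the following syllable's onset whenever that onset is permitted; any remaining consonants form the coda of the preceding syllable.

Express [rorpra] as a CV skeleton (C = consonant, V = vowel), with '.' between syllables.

CVC.CCV

Vowels present: o, a; each is a nucleus, giving 2 syllables.
V1 /o/ – V2 /a/: /rpr/ splits as /r/ + /pr/ (/pr/ is the longest suffix that is a licit onset).
Result: ror.pra.
Mapping each syllable to C/V: /ror/ → CVC, /pra/ → CCV.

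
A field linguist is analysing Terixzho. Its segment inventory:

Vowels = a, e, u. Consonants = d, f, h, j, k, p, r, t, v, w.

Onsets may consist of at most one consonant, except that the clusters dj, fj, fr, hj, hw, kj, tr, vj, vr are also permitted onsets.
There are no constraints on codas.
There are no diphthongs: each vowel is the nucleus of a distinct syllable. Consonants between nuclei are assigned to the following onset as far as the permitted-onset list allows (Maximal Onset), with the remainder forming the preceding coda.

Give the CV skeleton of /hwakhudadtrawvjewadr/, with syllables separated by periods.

Vowels present: a, u, a, a, e, a; each is a nucleus, giving 6 syllables.
V1 /a/ – V2 /u/: /kh/ — longest licit onset from the right is /h/, leaving /k/ as coda.
V2 /u/ – V3 /a/: /d/ is a single consonant, so it becomes the next onset.
V3 /a/ – V4 /a/: /dtr/ — longest licit onset from the right is /tr/, leaving /d/ as coda.
V4 /a/ – V5 /e/: /wvj/ splits as /w/ + /vj/ (/vj/ is the longest suffix that is a licit onset).
V5 /e/ – V6 /a/: /w/ → onset of the next syllable (single consonants are always licit onsets).
Syllabification: hwak.hu.dad.traw.vje.wadr.
Mapping each syllable to C/V: /hwak/ → CCVC, /hu/ → CV, /dad/ → CVC, /traw/ → CCVC, /vje/ → CCV, /wadr/ → CVCC.

CCVC.CV.CVC.CCVC.CCV.CVCC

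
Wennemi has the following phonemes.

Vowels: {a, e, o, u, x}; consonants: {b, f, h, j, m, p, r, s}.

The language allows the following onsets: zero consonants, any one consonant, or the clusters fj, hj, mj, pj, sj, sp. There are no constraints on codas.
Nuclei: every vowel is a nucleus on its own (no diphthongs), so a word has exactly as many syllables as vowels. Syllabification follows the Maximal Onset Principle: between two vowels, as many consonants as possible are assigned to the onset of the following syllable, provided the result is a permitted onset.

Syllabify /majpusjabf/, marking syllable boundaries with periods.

maj.pu.sjabf

Nuclei (vowels): a, u, a → 3 syllables.
Between /a/ (V1) and /u/ (V2): /jp/ — longest licit onset from the right is /p/, leaving /j/ as coda.
Between /u/ (V2) and /a/ (V3): /sj/ — entire cluster is a permitted onset → onset /sj/, coda ∅.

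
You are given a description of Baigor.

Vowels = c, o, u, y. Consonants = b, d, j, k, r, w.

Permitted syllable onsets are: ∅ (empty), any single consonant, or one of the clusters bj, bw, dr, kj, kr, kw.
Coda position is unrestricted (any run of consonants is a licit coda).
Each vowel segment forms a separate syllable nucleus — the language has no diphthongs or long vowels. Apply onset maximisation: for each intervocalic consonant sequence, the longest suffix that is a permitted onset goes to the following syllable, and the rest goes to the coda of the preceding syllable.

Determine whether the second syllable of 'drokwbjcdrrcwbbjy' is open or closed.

Vowels present: o, c, c, y; each is a nucleus, giving 4 syllables.
/o…c/ gap (V1→V2): /kwbj/ — longest licit onset from the right is /bj/, leaving /kw/ as coda.
/c…c/ gap (V2→V3): /drr/; trying suffixes from longest down, /r/ is the first permitted one, so coda /dr/ | onset /r/.
/c…y/ gap (V3→V4): /wbbj/ splits as /wb/ + /bj/ (/bj/ is the longest suffix that is a licit onset).
Result: drokw.bjcdr.rcwb.bjy.
Syllable 2 is /bjcdr/ with coda /dr/, so it is closed.

closed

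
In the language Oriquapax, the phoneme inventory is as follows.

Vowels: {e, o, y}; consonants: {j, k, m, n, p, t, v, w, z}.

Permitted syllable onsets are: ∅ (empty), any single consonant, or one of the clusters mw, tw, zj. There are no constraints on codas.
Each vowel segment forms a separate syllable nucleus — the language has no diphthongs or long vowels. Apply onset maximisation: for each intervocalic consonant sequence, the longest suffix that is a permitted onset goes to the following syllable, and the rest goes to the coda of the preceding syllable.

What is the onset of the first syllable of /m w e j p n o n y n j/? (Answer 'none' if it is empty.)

Nuclei (vowels): e, o, y → 3 syllables.
/e…o/ gap (V1→V2): /jpn/ splits as /jp/ + /n/ (/n/ is the longest suffix that is a licit onset).
/o…y/ gap (V2→V3): /n/ → onset of the next syllable (single consonants are always licit onsets).
Syllabification: mwejp.no.nynj.
Syllable 1 is /mwejp/: onset /mw/, nucleus /e/, coda /jp/.

mw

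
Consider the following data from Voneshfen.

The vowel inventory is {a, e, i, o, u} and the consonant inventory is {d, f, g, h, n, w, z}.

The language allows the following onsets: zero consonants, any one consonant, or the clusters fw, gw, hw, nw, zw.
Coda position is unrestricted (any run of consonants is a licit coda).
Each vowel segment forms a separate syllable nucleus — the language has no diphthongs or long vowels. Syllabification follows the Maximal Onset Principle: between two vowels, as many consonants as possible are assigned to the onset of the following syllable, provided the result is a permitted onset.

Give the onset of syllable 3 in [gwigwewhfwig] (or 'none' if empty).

fw

Nuclei (vowels): i, e, i → 3 syllables.
V1 /i/ – V2 /e/: /gw/ — entire cluster is a permitted onset → onset /gw/, coda ∅.
V2 /e/ – V3 /i/: cluster /whfw/ — the longest permitted-onset suffix is /fw/; onset = /fw/, preceding coda = /wh/.
Putting it together: gwi.gwewh.fwig.
Syllable 3 is /fwig/: onset /fw/, nucleus /i/, coda /g/.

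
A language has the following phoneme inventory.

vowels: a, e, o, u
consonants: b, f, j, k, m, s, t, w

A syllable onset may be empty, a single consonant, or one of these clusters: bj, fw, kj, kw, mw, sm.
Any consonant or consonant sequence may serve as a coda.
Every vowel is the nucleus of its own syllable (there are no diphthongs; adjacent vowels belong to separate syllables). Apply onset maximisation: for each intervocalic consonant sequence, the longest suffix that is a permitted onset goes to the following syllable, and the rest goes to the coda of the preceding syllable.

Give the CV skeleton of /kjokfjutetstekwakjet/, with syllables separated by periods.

Vowels present: o, u, e, e, a, e; each is a nucleus, giving 6 syllables.
/o…u/ gap (V1→V2): cluster /kfj/ — the longest permitted-onset suffix is /j/; onset = /j/, preceding coda = /kf/.
/u…e/ gap (V2→V3): /t/ is a single consonant, so it becomes the next onset.
/e…e/ gap (V3→V4): /tst/ — longest licit onset from the right is /t/, leaving /ts/ as coda.
/e…a/ gap (V4→V5): cluster /kw/ — /kw/ is itself a permitted onset, so the whole cluster goes right; preceding coda = ∅.
/a…e/ gap (V5→V6): /kj/ is a licit onset in full, so it all attaches to the next syllable.
Result: kjokf.ju.tets.te.kwa.kjet.
Mapping each syllable to C/V: /kjokf/ → CCVCC, /ju/ → CV, /tets/ → CVCC, /te/ → CV, /kwa/ → CCV, /kjet/ → CCVC.

CCVCC.CV.CVCC.CV.CCV.CCVC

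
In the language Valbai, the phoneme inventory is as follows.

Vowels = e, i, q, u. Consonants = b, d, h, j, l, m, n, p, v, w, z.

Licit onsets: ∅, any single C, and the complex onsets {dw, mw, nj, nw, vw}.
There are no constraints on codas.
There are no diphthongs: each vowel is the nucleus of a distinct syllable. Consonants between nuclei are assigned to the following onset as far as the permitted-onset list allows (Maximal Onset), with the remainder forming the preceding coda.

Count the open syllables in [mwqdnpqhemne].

The vowels are q, q, e, e — 4 nuclei, so 4 syllables.
Between /q/ (V1) and /q/ (V2): /dnp/ — longest licit onset from the right is /p/, leaving /dn/ as coda.
Between /q/ (V2) and /e/ (V3): /h/ is a single consonant, so it becomes the next onset.
Between /e/ (V3) and /e/ (V4): /mn/ splits as /m/ + /n/ (/n/ is the longest suffix that is a licit onset).
Syllabification: mwqdn.pq.hem.ne.
Classifying each syllable: /mwqdn/ (closed), /pq/ (open), /hem/ (closed), /ne/ (open).
Open syllables: 2.

2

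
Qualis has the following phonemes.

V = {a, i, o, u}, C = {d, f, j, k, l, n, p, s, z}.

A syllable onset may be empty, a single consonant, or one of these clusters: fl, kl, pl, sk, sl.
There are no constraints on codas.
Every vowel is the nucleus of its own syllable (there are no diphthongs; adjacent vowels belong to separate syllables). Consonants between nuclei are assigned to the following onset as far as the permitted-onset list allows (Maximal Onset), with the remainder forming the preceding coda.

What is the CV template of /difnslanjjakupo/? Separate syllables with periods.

CVCC.CCVCC.CV.CV.CV

Vowels present: i, a, a, u, o; each is a nucleus, giving 5 syllables.
V1 /i/ – V2 /a/: /fnsl/ — longest licit onset from the right is /sl/, leaving /fn/ as coda.
V2 /a/ – V3 /a/: cluster /njj/ — the longest permitted-onset suffix is /j/; onset = /j/, preceding coda = /nj/.
V3 /a/ – V4 /u/: /k/ is a single consonant, so it becomes the next onset.
V4 /u/ – V5 /o/: /p/ is a single consonant, so it becomes the next onset.
Putting it together: difn.slanj.ja.ku.po.
Mapping each syllable to C/V: /difn/ → CVCC, /slanj/ → CCVCC, /ja/ → CV, /ku/ → CV, /po/ → CV.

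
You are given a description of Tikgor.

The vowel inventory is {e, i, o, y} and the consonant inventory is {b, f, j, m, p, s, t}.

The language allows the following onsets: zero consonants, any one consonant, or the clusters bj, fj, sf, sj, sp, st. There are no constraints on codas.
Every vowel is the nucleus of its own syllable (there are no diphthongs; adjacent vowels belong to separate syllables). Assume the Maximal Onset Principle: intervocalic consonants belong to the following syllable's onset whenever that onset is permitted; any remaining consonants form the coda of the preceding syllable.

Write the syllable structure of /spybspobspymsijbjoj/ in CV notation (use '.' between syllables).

Nuclei (vowels): y, o, y, i, o → 5 syllables.
/y…o/ gap (V1→V2): /bsp/ — longest licit onset from the right is /sp/, leaving /b/ as coda.
/o…y/ gap (V2→V3): cluster /bsp/ — the longest permitted-onset suffix is /sp/; onset = /sp/, preceding coda = /b/.
/y…i/ gap (V3→V4): cluster /ms/ — the longest permitted-onset suffix is /s/; onset = /s/, preceding coda = /m/.
/i…o/ gap (V4→V5): /jbj/ — longest licit onset from the right is /bj/, leaving /j/ as coda.
So the parse is spyb.spob.spym.sij.bjoj.
Mapping each syllable to C/V: /spyb/ → CCVC, /spob/ → CCVC, /spym/ → CCVC, /sij/ → CVC, /bjoj/ → CCVC.

CCVC.CCVC.CCVC.CVC.CCVC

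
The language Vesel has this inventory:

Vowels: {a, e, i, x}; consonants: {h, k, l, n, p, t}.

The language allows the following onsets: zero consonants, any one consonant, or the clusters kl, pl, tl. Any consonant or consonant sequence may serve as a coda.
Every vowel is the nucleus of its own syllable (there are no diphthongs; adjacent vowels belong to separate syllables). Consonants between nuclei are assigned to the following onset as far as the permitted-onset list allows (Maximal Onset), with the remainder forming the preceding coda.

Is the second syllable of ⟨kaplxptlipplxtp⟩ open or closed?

The vowels are a, x, i, x — 4 nuclei, so 4 syllables.
/a…x/ gap (V1→V2): cluster /pl/ — /pl/ is itself a permitted onset, so the whole cluster goes right; preceding coda = ∅.
/x…i/ gap (V2→V3): /ptl/ splits as /p/ + /tl/ (/tl/ is the longest suffix that is a licit onset).
/i…x/ gap (V3→V4): /ppl/; trying suffixes from longest down, /pl/ is the first permitted one, so coda /p/ | onset /pl/.
So the parse is ka.plxp.tlip.plxtp.
Syllable 2 is /plxp/ with coda /p/, so it is closed.

closed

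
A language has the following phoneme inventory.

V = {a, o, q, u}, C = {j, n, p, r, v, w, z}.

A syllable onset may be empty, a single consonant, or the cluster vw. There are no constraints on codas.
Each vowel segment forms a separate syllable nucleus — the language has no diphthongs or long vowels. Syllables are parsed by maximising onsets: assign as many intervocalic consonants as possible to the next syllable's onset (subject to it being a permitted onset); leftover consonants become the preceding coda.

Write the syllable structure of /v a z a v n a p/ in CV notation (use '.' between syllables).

CV.CVC.CVC

The vowels are a, a, a — 3 nuclei, so 3 syllables.
Between /a/ (V1) and /a/ (V2): just /z/ — single C goes to the following onset.
Between /a/ (V2) and /a/ (V3): cluster /vn/ — the longest permitted-onset suffix is /n/; onset = /n/, preceding coda = /v/.
Result: va.zav.nap.
Mapping each syllable to C/V: /va/ → CV, /zav/ → CVC, /nap/ → CVC.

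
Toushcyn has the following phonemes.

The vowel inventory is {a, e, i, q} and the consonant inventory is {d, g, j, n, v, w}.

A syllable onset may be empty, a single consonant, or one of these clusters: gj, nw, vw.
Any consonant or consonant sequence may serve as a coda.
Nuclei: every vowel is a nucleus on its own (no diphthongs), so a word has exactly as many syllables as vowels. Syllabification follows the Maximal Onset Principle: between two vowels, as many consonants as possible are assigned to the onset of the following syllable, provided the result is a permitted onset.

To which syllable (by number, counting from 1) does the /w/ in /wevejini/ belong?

Nuclei (vowels): e, e, i, i → 4 syllables.
σ1/σ2 boundary: /v/ is a single consonant, so it becomes the next onset.
σ2/σ3 boundary: /j/ is a single consonant, so it becomes the next onset.
σ3/σ4 boundary: /n/ is a single consonant, so it becomes the next onset.
Result: we.ve.ji.ni.
The /w/ is in the onset of syllable 1 (/we/).

1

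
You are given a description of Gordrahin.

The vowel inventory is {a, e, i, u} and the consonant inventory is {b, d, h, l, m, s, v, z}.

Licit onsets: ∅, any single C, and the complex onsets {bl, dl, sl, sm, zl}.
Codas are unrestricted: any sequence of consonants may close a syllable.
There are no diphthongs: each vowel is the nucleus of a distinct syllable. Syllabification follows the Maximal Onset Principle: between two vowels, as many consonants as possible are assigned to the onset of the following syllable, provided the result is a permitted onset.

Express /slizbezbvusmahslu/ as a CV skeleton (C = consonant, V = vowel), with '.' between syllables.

The vowels are i, e, u, a, u — 5 nuclei, so 5 syllables.
/i…e/ gap (V1→V2): /zb/ splits as /z/ + /b/ (/b/ is the longest suffix that is a licit onset).
/e…u/ gap (V2→V3): cluster /zbv/ — the longest permitted-onset suffix is /v/; onset = /v/, preceding coda = /zb/.
/u…a/ gap (V3→V4): /sm/ is a licit onset in full, so it all attaches to the next syllable.
/a…u/ gap (V4→V5): /hsl/; trying suffixes from longest down, /sl/ is the first permitted one, so coda /h/ | onset /sl/.
Putting it together: sliz.bezb.vu.smah.slu.
Mapping each syllable to C/V: /sliz/ → CCVC, /bezb/ → CVCC, /vu/ → CV, /smah/ → CCVC, /slu/ → CCV.

CCVC.CVCC.CV.CCVC.CCV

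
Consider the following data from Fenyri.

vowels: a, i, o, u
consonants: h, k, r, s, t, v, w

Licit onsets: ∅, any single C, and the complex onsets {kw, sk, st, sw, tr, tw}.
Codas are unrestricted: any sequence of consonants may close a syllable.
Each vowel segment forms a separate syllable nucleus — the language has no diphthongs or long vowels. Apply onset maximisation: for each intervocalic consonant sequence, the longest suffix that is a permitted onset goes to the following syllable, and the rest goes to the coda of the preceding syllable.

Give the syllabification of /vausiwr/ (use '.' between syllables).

Nuclei (vowels): a, u, i → 3 syllables.
Between /a/ (V1) and /u/ (V2): hiatus — the boundary sits between the two vowels.
Between /u/ (V2) and /i/ (V3): just /s/ — single C goes to the following onset.

va.u.siwr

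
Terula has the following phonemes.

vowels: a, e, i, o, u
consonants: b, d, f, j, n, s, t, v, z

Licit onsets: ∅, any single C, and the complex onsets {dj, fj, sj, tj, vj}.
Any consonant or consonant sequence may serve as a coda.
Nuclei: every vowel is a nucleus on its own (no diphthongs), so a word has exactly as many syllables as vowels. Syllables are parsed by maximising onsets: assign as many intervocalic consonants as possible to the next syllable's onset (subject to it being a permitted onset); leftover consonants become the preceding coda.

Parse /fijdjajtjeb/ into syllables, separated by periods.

The vowels are i, a, e — 3 nuclei, so 3 syllables.
Between /i/ (V1) and /a/ (V2): /jdj/; trying suffixes from longest down, /dj/ is the first permitted one, so coda /j/ | onset /dj/.
Between /a/ (V2) and /e/ (V3): /jtj/; trying suffixes from longest down, /tj/ is the first permitted one, so coda /j/ | onset /tj/.

fij.djaj.tjeb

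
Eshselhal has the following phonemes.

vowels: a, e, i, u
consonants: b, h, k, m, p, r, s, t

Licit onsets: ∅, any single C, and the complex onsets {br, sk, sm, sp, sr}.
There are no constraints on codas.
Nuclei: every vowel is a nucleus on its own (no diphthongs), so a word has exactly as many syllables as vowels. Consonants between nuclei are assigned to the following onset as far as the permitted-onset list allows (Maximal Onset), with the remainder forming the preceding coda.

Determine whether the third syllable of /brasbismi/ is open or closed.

open

The vowels are a, i, i — 3 nuclei, so 3 syllables.
V1 /a/ – V2 /i/: /sb/ — longest licit onset from the right is /b/, leaving /s/ as coda.
V2 /i/ – V3 /i/: /sm/ — entire cluster is a permitted onset → onset /sm/, coda ∅.
So the parse is bras.bi.smi.
Syllable 3 is /smi/; it ends in its nucleus with no coda, so it is open.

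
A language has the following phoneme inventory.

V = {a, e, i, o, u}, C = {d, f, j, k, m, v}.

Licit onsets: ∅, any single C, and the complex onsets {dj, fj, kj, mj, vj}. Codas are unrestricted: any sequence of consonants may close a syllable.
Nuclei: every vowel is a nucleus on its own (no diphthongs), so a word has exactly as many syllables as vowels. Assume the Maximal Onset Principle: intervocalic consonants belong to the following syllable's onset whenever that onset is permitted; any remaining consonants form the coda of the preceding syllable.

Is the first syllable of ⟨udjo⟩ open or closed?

Vowels present: u, o; each is a nucleus, giving 2 syllables.
/u…o/ gap (V1→V2): /dj/ is a licit onset in full, so it all attaches to the next syllable.
Syllabification: u.djo.
Syllable 1 is /u/; it ends in its nucleus with no coda, so it is open.

open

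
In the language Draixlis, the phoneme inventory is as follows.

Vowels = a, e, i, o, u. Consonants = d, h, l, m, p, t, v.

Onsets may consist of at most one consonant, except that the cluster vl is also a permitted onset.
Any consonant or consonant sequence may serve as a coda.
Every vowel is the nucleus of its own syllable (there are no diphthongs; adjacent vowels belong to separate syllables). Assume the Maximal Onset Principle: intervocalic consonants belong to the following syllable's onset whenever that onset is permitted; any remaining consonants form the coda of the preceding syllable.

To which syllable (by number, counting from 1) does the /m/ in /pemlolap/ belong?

Nuclei (vowels): e, o, a → 3 syllables.
V1 /e/ – V2 /o/: /ml/ splits as /m/ + /l/ (/l/ is the longest suffix that is a licit onset).
V2 /o/ – V3 /a/: just /l/ — single C goes to the following onset.
So the parse is pem.lo.lap.
The /m/ is in the coda of syllable 1 (/pem/).

1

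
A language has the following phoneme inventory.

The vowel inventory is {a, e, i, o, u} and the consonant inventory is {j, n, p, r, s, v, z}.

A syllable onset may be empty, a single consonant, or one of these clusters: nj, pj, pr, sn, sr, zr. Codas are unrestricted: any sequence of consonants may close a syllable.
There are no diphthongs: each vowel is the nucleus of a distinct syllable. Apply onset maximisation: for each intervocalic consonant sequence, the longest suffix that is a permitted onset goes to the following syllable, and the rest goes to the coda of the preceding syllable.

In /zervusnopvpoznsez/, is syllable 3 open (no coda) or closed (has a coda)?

Vowels present: e, u, o, o, e; each is a nucleus, giving 5 syllables.
V1 /e/ – V2 /u/: /rv/; trying suffixes from longest down, /v/ is the first permitted one, so coda /r/ | onset /v/.
V2 /u/ – V3 /o/: /sn/ — entire cluster is a permitted onset → onset /sn/, coda ∅.
V3 /o/ – V4 /o/: /pvp/ — longest licit onset from the right is /p/, leaving /pv/ as coda.
V4 /o/ – V5 /e/: /zns/; trying suffixes from longest down, /s/ is the first permitted one, so coda /zn/ | onset /s/.
Result: zer.vu.snopv.pozn.sez.
Syllable 3 is /snopv/ with coda /pv/, so it is closed.

closed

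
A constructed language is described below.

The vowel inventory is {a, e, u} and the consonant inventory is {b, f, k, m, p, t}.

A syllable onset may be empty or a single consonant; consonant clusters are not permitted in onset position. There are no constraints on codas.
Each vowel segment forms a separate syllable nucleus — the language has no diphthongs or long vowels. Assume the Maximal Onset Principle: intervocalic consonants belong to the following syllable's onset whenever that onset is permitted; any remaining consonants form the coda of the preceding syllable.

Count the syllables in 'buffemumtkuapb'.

5

Vowels present: u, e, u, u, a; each is a nucleus, giving 5 syllables.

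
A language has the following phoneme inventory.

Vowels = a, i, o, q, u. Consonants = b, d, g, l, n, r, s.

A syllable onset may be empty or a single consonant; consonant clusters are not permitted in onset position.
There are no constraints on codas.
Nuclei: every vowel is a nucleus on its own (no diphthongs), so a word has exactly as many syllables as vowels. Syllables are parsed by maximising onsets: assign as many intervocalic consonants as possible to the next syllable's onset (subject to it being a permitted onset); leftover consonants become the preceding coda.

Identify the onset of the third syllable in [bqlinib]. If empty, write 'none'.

n

Nuclei (vowels): q, i, i → 3 syllables.
Between /q/ (V1) and /i/ (V2): just /l/ — single C goes to the following onset.
Between /i/ (V2) and /i/ (V3): just /n/ — single C goes to the following onset.
Result: bq.li.nib.
Syllable 3 is /nib/: onset /n/, nucleus /i/, coda /b/.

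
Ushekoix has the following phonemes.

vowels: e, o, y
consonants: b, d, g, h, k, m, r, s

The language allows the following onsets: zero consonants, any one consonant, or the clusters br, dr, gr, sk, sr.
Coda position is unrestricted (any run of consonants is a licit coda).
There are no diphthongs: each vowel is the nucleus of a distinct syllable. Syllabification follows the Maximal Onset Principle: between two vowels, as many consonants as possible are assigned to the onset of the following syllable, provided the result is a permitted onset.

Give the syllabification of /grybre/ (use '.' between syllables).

gry.bre

Nuclei (vowels): y, e → 2 syllables.
σ1/σ2 boundary: /br/ — entire cluster is a permitted onset → onset /br/, coda ∅.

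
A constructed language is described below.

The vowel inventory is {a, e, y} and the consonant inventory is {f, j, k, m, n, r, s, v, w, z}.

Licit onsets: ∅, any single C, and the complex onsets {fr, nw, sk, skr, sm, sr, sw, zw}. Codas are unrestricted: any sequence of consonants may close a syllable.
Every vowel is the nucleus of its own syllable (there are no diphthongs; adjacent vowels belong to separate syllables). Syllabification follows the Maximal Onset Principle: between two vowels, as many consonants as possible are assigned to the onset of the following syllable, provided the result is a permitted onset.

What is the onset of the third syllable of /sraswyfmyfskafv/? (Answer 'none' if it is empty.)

m

Nuclei (vowels): a, y, y, a → 4 syllables.
σ1/σ2 boundary: cluster /sw/ — /sw/ is itself a permitted onset, so the whole cluster goes right; preceding coda = ∅.
σ2/σ3 boundary: /fm/ splits as /f/ + /m/ (/m/ is the longest suffix that is a licit onset).
σ3/σ4 boundary: /fsk/; trying suffixes from longest down, /sk/ is the first permitted one, so coda /f/ | onset /sk/.
Syllabification: sra.swyf.myf.skafv.
Syllable 3 is /myf/: onset /m/, nucleus /y/, coda /f/.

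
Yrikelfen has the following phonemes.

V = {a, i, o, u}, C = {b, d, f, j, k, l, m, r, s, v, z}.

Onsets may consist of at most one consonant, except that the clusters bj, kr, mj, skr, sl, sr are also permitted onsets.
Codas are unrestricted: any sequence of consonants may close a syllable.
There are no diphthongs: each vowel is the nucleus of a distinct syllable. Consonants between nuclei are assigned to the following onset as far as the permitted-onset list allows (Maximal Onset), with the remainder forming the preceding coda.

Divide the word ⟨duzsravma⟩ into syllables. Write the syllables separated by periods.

Nuclei (vowels): u, a, a → 3 syllables.
Between /u/ (V1) and /a/ (V2): /zsr/ — longest licit onset from the right is /sr/, leaving /z/ as coda.
Between /a/ (V2) and /a/ (V3): /vm/; trying suffixes from longest down, /m/ is the first permitted one, so coda /v/ | onset /m/.

duz.srav.ma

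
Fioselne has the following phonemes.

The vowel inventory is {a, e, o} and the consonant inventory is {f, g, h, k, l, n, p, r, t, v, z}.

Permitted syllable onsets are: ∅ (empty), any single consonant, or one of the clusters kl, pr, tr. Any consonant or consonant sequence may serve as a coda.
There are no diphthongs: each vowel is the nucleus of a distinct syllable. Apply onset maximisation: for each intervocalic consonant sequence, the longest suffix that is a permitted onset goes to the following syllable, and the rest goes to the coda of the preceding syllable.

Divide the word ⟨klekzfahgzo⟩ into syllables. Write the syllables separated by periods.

The vowels are e, a, o — 3 nuclei, so 3 syllables.
/e…a/ gap (V1→V2): /kzf/ splits as /kz/ + /f/ (/f/ is the longest suffix that is a licit onset).
/a…o/ gap (V2→V3): /hgz/ — longest licit onset from the right is /z/, leaving /hg/ as coda.

klekz.fahg.zo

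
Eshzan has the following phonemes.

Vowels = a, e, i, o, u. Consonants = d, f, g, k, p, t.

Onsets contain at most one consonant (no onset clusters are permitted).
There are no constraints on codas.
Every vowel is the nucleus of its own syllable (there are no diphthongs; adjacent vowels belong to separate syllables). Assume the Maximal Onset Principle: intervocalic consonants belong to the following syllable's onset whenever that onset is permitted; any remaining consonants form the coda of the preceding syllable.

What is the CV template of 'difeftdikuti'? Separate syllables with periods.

Vowels present: i, e, i, u, i; each is a nucleus, giving 5 syllables.
/i…e/ gap (V1→V2): /f/ → onset of the next syllable (single consonants are always licit onsets).
/e…i/ gap (V2→V3): /ftd/ splits as /ft/ + /d/ (/d/ is the longest suffix that is a licit onset).
/i…u/ gap (V3→V4): just /k/ — single C goes to the following onset.
/u…i/ gap (V4→V5): /t/ → onset of the next syllable (single consonants are always licit onsets).
Syllabification: di.feft.di.ku.ti.
Mapping each syllable to C/V: /di/ → CV, /feft/ → CVCC, /di/ → CV, /ku/ → CV, /ti/ → CV.

CV.CVCC.CV.CV.CV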